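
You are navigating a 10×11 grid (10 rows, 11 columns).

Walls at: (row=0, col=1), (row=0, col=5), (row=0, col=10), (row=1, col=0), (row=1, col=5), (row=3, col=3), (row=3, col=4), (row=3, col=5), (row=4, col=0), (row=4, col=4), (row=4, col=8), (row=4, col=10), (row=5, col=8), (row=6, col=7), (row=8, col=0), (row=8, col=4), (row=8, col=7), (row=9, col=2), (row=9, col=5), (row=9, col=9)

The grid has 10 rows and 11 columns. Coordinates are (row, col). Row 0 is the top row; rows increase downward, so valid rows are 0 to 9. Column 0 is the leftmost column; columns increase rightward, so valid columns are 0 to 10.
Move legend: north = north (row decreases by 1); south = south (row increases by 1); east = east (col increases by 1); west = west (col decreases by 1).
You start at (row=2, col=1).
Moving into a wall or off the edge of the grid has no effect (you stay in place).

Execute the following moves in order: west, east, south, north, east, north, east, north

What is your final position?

Start: (row=2, col=1)
  west (west): (row=2, col=1) -> (row=2, col=0)
  east (east): (row=2, col=0) -> (row=2, col=1)
  south (south): (row=2, col=1) -> (row=3, col=1)
  north (north): (row=3, col=1) -> (row=2, col=1)
  east (east): (row=2, col=1) -> (row=2, col=2)
  north (north): (row=2, col=2) -> (row=1, col=2)
  east (east): (row=1, col=2) -> (row=1, col=3)
  north (north): (row=1, col=3) -> (row=0, col=3)
Final: (row=0, col=3)

Answer: Final position: (row=0, col=3)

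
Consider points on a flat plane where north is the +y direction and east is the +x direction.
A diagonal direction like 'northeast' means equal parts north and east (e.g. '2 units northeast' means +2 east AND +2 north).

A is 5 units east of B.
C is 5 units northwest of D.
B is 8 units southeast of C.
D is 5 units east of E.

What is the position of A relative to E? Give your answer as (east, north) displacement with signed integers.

Place E at the origin (east=0, north=0).
  D is 5 units east of E: delta (east=+5, north=+0); D at (east=5, north=0).
  C is 5 units northwest of D: delta (east=-5, north=+5); C at (east=0, north=5).
  B is 8 units southeast of C: delta (east=+8, north=-8); B at (east=8, north=-3).
  A is 5 units east of B: delta (east=+5, north=+0); A at (east=13, north=-3).
Therefore A relative to E: (east=13, north=-3).

Answer: A is at (east=13, north=-3) relative to E.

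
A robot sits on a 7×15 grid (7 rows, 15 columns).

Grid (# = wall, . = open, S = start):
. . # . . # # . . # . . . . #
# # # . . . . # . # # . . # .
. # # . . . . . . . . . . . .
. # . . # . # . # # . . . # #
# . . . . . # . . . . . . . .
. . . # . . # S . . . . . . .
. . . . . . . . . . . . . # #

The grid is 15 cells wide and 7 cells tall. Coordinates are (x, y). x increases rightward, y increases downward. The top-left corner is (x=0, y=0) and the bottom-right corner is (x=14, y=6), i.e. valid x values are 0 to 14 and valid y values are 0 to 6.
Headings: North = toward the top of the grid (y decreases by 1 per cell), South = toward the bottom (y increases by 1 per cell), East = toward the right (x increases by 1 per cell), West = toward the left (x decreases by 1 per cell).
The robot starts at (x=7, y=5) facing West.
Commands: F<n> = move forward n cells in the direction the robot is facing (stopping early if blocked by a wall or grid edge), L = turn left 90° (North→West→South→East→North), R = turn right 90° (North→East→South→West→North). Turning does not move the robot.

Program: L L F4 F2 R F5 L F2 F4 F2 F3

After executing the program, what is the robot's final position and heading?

Start: (x=7, y=5), facing West
  L: turn left, now facing South
  L: turn left, now facing East
  F4: move forward 4, now at (x=11, y=5)
  F2: move forward 2, now at (x=13, y=5)
  R: turn right, now facing South
  F5: move forward 0/5 (blocked), now at (x=13, y=5)
  L: turn left, now facing East
  F2: move forward 1/2 (blocked), now at (x=14, y=5)
  F4: move forward 0/4 (blocked), now at (x=14, y=5)
  F2: move forward 0/2 (blocked), now at (x=14, y=5)
  F3: move forward 0/3 (blocked), now at (x=14, y=5)
Final: (x=14, y=5), facing East

Answer: Final position: (x=14, y=5), facing East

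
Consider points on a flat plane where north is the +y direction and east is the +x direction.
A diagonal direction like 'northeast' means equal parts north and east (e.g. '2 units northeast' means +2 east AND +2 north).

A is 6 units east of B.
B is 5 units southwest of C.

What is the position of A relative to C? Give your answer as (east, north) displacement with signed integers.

Answer: A is at (east=1, north=-5) relative to C.

Derivation:
Place C at the origin (east=0, north=0).
  B is 5 units southwest of C: delta (east=-5, north=-5); B at (east=-5, north=-5).
  A is 6 units east of B: delta (east=+6, north=+0); A at (east=1, north=-5).
Therefore A relative to C: (east=1, north=-5).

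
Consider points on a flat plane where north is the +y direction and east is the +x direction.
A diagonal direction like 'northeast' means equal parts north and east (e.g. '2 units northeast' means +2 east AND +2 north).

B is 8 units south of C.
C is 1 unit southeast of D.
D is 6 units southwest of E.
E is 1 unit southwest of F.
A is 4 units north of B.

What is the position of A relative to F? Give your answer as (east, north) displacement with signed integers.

Place F at the origin (east=0, north=0).
  E is 1 unit southwest of F: delta (east=-1, north=-1); E at (east=-1, north=-1).
  D is 6 units southwest of E: delta (east=-6, north=-6); D at (east=-7, north=-7).
  C is 1 unit southeast of D: delta (east=+1, north=-1); C at (east=-6, north=-8).
  B is 8 units south of C: delta (east=+0, north=-8); B at (east=-6, north=-16).
  A is 4 units north of B: delta (east=+0, north=+4); A at (east=-6, north=-12).
Therefore A relative to F: (east=-6, north=-12).

Answer: A is at (east=-6, north=-12) relative to F.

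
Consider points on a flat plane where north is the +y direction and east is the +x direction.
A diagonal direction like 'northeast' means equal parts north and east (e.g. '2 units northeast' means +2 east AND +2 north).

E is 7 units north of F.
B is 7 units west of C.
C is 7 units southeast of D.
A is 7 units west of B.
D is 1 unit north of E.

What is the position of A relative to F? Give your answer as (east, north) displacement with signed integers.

Answer: A is at (east=-7, north=1) relative to F.

Derivation:
Place F at the origin (east=0, north=0).
  E is 7 units north of F: delta (east=+0, north=+7); E at (east=0, north=7).
  D is 1 unit north of E: delta (east=+0, north=+1); D at (east=0, north=8).
  C is 7 units southeast of D: delta (east=+7, north=-7); C at (east=7, north=1).
  B is 7 units west of C: delta (east=-7, north=+0); B at (east=0, north=1).
  A is 7 units west of B: delta (east=-7, north=+0); A at (east=-7, north=1).
Therefore A relative to F: (east=-7, north=1).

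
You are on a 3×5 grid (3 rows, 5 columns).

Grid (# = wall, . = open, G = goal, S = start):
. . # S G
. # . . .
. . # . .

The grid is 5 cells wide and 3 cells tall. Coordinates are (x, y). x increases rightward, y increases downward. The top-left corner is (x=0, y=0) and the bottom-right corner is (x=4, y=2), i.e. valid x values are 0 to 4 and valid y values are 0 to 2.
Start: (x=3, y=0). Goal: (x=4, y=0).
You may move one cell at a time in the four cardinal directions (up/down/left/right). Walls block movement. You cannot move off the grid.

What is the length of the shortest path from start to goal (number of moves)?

Answer: Shortest path length: 1

Derivation:
BFS from (x=3, y=0) until reaching (x=4, y=0):
  Distance 0: (x=3, y=0)
  Distance 1: (x=4, y=0), (x=3, y=1)  <- goal reached here
One shortest path (1 moves): (x=3, y=0) -> (x=4, y=0)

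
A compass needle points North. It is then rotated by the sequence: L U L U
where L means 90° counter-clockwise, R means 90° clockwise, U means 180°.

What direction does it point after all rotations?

Start: North
  L (left (90° counter-clockwise)) -> West
  U (U-turn (180°)) -> East
  L (left (90° counter-clockwise)) -> North
  U (U-turn (180°)) -> South
Final: South

Answer: Final heading: South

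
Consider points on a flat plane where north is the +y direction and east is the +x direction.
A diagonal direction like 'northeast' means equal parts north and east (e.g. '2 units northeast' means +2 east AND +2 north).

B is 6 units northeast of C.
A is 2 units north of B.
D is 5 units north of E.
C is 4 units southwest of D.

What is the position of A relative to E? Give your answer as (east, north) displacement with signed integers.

Place E at the origin (east=0, north=0).
  D is 5 units north of E: delta (east=+0, north=+5); D at (east=0, north=5).
  C is 4 units southwest of D: delta (east=-4, north=-4); C at (east=-4, north=1).
  B is 6 units northeast of C: delta (east=+6, north=+6); B at (east=2, north=7).
  A is 2 units north of B: delta (east=+0, north=+2); A at (east=2, north=9).
Therefore A relative to E: (east=2, north=9).

Answer: A is at (east=2, north=9) relative to E.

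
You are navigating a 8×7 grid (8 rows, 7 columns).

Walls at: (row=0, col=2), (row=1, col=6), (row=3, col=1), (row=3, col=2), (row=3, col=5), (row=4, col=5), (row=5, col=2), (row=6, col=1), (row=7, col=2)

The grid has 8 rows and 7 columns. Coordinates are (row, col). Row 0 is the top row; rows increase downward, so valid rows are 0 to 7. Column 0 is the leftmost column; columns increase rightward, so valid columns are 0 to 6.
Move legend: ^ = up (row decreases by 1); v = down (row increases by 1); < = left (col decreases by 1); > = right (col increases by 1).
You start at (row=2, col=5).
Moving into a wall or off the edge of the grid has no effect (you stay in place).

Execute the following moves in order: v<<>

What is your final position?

Start: (row=2, col=5)
  v (down): blocked, stay at (row=2, col=5)
  < (left): (row=2, col=5) -> (row=2, col=4)
  < (left): (row=2, col=4) -> (row=2, col=3)
  > (right): (row=2, col=3) -> (row=2, col=4)
Final: (row=2, col=4)

Answer: Final position: (row=2, col=4)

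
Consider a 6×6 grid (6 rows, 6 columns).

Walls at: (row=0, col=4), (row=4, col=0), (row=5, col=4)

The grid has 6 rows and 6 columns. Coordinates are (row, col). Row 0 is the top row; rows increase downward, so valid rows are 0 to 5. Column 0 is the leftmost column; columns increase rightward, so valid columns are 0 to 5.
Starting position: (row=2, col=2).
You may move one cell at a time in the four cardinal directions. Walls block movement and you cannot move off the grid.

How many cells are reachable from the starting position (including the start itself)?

BFS flood-fill from (row=2, col=2):
  Distance 0: (row=2, col=2)
  Distance 1: (row=1, col=2), (row=2, col=1), (row=2, col=3), (row=3, col=2)
  Distance 2: (row=0, col=2), (row=1, col=1), (row=1, col=3), (row=2, col=0), (row=2, col=4), (row=3, col=1), (row=3, col=3), (row=4, col=2)
  Distance 3: (row=0, col=1), (row=0, col=3), (row=1, col=0), (row=1, col=4), (row=2, col=5), (row=3, col=0), (row=3, col=4), (row=4, col=1), (row=4, col=3), (row=5, col=2)
  Distance 4: (row=0, col=0), (row=1, col=5), (row=3, col=5), (row=4, col=4), (row=5, col=1), (row=5, col=3)
  Distance 5: (row=0, col=5), (row=4, col=5), (row=5, col=0)
  Distance 6: (row=5, col=5)
Total reachable: 33 (grid has 33 open cells total)

Answer: Reachable cells: 33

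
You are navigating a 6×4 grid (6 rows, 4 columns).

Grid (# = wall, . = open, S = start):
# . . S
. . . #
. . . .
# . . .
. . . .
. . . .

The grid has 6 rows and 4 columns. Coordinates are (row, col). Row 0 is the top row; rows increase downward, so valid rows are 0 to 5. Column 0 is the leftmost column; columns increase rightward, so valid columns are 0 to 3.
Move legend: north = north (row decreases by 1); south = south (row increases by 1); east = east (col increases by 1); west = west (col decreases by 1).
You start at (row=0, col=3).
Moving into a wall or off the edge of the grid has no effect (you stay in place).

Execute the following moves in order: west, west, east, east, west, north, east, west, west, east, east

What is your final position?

Start: (row=0, col=3)
  west (west): (row=0, col=3) -> (row=0, col=2)
  west (west): (row=0, col=2) -> (row=0, col=1)
  east (east): (row=0, col=1) -> (row=0, col=2)
  east (east): (row=0, col=2) -> (row=0, col=3)
  west (west): (row=0, col=3) -> (row=0, col=2)
  north (north): blocked, stay at (row=0, col=2)
  east (east): (row=0, col=2) -> (row=0, col=3)
  west (west): (row=0, col=3) -> (row=0, col=2)
  west (west): (row=0, col=2) -> (row=0, col=1)
  east (east): (row=0, col=1) -> (row=0, col=2)
  east (east): (row=0, col=2) -> (row=0, col=3)
Final: (row=0, col=3)

Answer: Final position: (row=0, col=3)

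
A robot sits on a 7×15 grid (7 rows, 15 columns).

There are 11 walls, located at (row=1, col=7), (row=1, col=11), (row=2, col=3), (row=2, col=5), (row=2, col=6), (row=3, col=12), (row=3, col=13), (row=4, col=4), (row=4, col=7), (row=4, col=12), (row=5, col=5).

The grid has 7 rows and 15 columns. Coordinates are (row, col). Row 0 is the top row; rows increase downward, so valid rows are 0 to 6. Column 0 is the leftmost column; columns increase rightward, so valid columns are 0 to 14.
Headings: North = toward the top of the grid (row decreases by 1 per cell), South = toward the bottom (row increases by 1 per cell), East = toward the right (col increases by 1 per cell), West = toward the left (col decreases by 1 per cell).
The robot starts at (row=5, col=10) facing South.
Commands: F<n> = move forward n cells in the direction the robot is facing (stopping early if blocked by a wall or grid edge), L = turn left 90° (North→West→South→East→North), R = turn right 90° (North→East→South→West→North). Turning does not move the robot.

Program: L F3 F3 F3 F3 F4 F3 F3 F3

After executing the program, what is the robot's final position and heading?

Start: (row=5, col=10), facing South
  L: turn left, now facing East
  F3: move forward 3, now at (row=5, col=13)
  F3: move forward 1/3 (blocked), now at (row=5, col=14)
  F3: move forward 0/3 (blocked), now at (row=5, col=14)
  F3: move forward 0/3 (blocked), now at (row=5, col=14)
  F4: move forward 0/4 (blocked), now at (row=5, col=14)
  [×3]F3: move forward 0/3 (blocked), now at (row=5, col=14)
Final: (row=5, col=14), facing East

Answer: Final position: (row=5, col=14), facing East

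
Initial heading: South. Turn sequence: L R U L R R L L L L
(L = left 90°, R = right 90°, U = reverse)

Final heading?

Start: South
  L (left (90° counter-clockwise)) -> East
  R (right (90° clockwise)) -> South
  U (U-turn (180°)) -> North
  L (left (90° counter-clockwise)) -> West
  R (right (90° clockwise)) -> North
  R (right (90° clockwise)) -> East
  L (left (90° counter-clockwise)) -> North
  L (left (90° counter-clockwise)) -> West
  L (left (90° counter-clockwise)) -> South
  L (left (90° counter-clockwise)) -> East
Final: East

Answer: Final heading: East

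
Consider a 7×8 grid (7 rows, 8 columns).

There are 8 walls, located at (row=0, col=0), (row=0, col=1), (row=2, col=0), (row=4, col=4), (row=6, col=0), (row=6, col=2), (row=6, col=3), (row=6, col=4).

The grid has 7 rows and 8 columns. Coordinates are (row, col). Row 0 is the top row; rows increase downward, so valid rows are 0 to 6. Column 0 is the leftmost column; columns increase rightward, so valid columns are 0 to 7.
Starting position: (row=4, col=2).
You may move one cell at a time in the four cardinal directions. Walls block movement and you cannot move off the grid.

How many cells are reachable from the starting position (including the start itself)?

Answer: Reachable cells: 48

Derivation:
BFS flood-fill from (row=4, col=2):
  Distance 0: (row=4, col=2)
  Distance 1: (row=3, col=2), (row=4, col=1), (row=4, col=3), (row=5, col=2)
  Distance 2: (row=2, col=2), (row=3, col=1), (row=3, col=3), (row=4, col=0), (row=5, col=1), (row=5, col=3)
  Distance 3: (row=1, col=2), (row=2, col=1), (row=2, col=3), (row=3, col=0), (row=3, col=4), (row=5, col=0), (row=5, col=4), (row=6, col=1)
  Distance 4: (row=0, col=2), (row=1, col=1), (row=1, col=3), (row=2, col=4), (row=3, col=5), (row=5, col=5)
  Distance 5: (row=0, col=3), (row=1, col=0), (row=1, col=4), (row=2, col=5), (row=3, col=6), (row=4, col=5), (row=5, col=6), (row=6, col=5)
  Distance 6: (row=0, col=4), (row=1, col=5), (row=2, col=6), (row=3, col=7), (row=4, col=6), (row=5, col=7), (row=6, col=6)
  Distance 7: (row=0, col=5), (row=1, col=6), (row=2, col=7), (row=4, col=7), (row=6, col=7)
  Distance 8: (row=0, col=6), (row=1, col=7)
  Distance 9: (row=0, col=7)
Total reachable: 48 (grid has 48 open cells total)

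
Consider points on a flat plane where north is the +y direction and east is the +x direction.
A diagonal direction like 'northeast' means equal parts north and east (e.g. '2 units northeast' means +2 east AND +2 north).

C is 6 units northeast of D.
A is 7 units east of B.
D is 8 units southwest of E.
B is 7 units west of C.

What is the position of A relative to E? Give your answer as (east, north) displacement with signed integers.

Place E at the origin (east=0, north=0).
  D is 8 units southwest of E: delta (east=-8, north=-8); D at (east=-8, north=-8).
  C is 6 units northeast of D: delta (east=+6, north=+6); C at (east=-2, north=-2).
  B is 7 units west of C: delta (east=-7, north=+0); B at (east=-9, north=-2).
  A is 7 units east of B: delta (east=+7, north=+0); A at (east=-2, north=-2).
Therefore A relative to E: (east=-2, north=-2).

Answer: A is at (east=-2, north=-2) relative to E.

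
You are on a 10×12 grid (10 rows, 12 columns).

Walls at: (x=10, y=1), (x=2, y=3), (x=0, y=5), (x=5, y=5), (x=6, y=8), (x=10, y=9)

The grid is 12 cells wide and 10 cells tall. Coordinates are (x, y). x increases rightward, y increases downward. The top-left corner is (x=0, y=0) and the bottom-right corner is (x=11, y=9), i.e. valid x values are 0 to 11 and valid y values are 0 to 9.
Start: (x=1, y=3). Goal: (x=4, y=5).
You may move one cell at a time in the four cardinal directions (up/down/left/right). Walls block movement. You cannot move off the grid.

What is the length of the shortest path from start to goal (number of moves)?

Answer: Shortest path length: 5

Derivation:
BFS from (x=1, y=3) until reaching (x=4, y=5):
  Distance 0: (x=1, y=3)
  Distance 1: (x=1, y=2), (x=0, y=3), (x=1, y=4)
  Distance 2: (x=1, y=1), (x=0, y=2), (x=2, y=2), (x=0, y=4), (x=2, y=4), (x=1, y=5)
  Distance 3: (x=1, y=0), (x=0, y=1), (x=2, y=1), (x=3, y=2), (x=3, y=4), (x=2, y=5), (x=1, y=6)
  Distance 4: (x=0, y=0), (x=2, y=0), (x=3, y=1), (x=4, y=2), (x=3, y=3), (x=4, y=4), (x=3, y=5), (x=0, y=6), (x=2, y=6), (x=1, y=7)
  Distance 5: (x=3, y=0), (x=4, y=1), (x=5, y=2), (x=4, y=3), (x=5, y=4), (x=4, y=5), (x=3, y=6), (x=0, y=7), (x=2, y=7), (x=1, y=8)  <- goal reached here
One shortest path (5 moves): (x=1, y=3) -> (x=1, y=4) -> (x=2, y=4) -> (x=3, y=4) -> (x=4, y=4) -> (x=4, y=5)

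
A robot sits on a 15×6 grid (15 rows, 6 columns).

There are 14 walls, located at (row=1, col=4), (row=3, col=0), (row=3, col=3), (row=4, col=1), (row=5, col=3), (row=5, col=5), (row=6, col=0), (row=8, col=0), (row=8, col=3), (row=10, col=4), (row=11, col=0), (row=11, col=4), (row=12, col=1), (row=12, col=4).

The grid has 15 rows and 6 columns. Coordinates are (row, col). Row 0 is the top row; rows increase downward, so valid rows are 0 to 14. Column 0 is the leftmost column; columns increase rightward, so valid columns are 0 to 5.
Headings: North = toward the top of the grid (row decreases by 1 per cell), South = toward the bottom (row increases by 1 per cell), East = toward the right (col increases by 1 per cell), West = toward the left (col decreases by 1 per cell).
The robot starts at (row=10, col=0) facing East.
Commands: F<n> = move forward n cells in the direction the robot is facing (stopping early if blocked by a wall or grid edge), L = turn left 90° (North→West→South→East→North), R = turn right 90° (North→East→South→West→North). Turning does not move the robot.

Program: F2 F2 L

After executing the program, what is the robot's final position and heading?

Start: (row=10, col=0), facing East
  F2: move forward 2, now at (row=10, col=2)
  F2: move forward 1/2 (blocked), now at (row=10, col=3)
  L: turn left, now facing North
Final: (row=10, col=3), facing North

Answer: Final position: (row=10, col=3), facing North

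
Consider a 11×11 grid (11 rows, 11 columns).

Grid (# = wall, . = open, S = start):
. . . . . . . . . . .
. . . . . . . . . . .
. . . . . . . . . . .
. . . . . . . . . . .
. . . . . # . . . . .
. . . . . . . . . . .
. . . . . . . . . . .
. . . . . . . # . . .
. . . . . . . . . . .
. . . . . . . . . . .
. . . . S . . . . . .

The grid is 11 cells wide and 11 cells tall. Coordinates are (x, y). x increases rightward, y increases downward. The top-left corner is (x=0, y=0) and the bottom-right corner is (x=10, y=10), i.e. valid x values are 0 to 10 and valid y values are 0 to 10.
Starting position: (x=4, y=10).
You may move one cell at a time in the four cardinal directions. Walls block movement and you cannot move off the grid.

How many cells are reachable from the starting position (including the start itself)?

BFS flood-fill from (x=4, y=10):
  Distance 0: (x=4, y=10)
  Distance 1: (x=4, y=9), (x=3, y=10), (x=5, y=10)
  Distance 2: (x=4, y=8), (x=3, y=9), (x=5, y=9), (x=2, y=10), (x=6, y=10)
  Distance 3: (x=4, y=7), (x=3, y=8), (x=5, y=8), (x=2, y=9), (x=6, y=9), (x=1, y=10), (x=7, y=10)
  Distance 4: (x=4, y=6), (x=3, y=7), (x=5, y=7), (x=2, y=8), (x=6, y=8), (x=1, y=9), (x=7, y=9), (x=0, y=10), (x=8, y=10)
  Distance 5: (x=4, y=5), (x=3, y=6), (x=5, y=6), (x=2, y=7), (x=6, y=7), (x=1, y=8), (x=7, y=8), (x=0, y=9), (x=8, y=9), (x=9, y=10)
  Distance 6: (x=4, y=4), (x=3, y=5), (x=5, y=5), (x=2, y=6), (x=6, y=6), (x=1, y=7), (x=0, y=8), (x=8, y=8), (x=9, y=9), (x=10, y=10)
  Distance 7: (x=4, y=3), (x=3, y=4), (x=2, y=5), (x=6, y=5), (x=1, y=6), (x=7, y=6), (x=0, y=7), (x=8, y=7), (x=9, y=8), (x=10, y=9)
  Distance 8: (x=4, y=2), (x=3, y=3), (x=5, y=3), (x=2, y=4), (x=6, y=4), (x=1, y=5), (x=7, y=5), (x=0, y=6), (x=8, y=6), (x=9, y=7), (x=10, y=8)
  Distance 9: (x=4, y=1), (x=3, y=2), (x=5, y=2), (x=2, y=3), (x=6, y=3), (x=1, y=4), (x=7, y=4), (x=0, y=5), (x=8, y=5), (x=9, y=6), (x=10, y=7)
  Distance 10: (x=4, y=0), (x=3, y=1), (x=5, y=1), (x=2, y=2), (x=6, y=2), (x=1, y=3), (x=7, y=3), (x=0, y=4), (x=8, y=4), (x=9, y=5), (x=10, y=6)
  Distance 11: (x=3, y=0), (x=5, y=0), (x=2, y=1), (x=6, y=1), (x=1, y=2), (x=7, y=2), (x=0, y=3), (x=8, y=3), (x=9, y=4), (x=10, y=5)
  Distance 12: (x=2, y=0), (x=6, y=0), (x=1, y=1), (x=7, y=1), (x=0, y=2), (x=8, y=2), (x=9, y=3), (x=10, y=4)
  Distance 13: (x=1, y=0), (x=7, y=0), (x=0, y=1), (x=8, y=1), (x=9, y=2), (x=10, y=3)
  Distance 14: (x=0, y=0), (x=8, y=0), (x=9, y=1), (x=10, y=2)
  Distance 15: (x=9, y=0), (x=10, y=1)
  Distance 16: (x=10, y=0)
Total reachable: 119 (grid has 119 open cells total)

Answer: Reachable cells: 119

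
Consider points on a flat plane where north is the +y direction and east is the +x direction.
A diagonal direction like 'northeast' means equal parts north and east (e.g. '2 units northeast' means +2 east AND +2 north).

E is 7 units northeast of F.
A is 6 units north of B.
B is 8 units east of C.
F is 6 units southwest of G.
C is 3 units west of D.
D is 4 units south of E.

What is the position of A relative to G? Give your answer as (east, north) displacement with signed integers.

Place G at the origin (east=0, north=0).
  F is 6 units southwest of G: delta (east=-6, north=-6); F at (east=-6, north=-6).
  E is 7 units northeast of F: delta (east=+7, north=+7); E at (east=1, north=1).
  D is 4 units south of E: delta (east=+0, north=-4); D at (east=1, north=-3).
  C is 3 units west of D: delta (east=-3, north=+0); C at (east=-2, north=-3).
  B is 8 units east of C: delta (east=+8, north=+0); B at (east=6, north=-3).
  A is 6 units north of B: delta (east=+0, north=+6); A at (east=6, north=3).
Therefore A relative to G: (east=6, north=3).

Answer: A is at (east=6, north=3) relative to G.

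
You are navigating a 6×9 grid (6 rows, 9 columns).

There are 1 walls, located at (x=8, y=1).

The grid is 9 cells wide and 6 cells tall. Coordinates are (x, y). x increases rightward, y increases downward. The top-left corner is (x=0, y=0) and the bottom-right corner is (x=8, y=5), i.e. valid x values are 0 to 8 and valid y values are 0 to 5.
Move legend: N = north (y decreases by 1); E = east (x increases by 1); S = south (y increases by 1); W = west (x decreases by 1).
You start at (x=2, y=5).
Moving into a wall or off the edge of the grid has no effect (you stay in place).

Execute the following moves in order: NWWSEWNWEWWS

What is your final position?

Answer: Final position: (x=0, y=5)

Derivation:
Start: (x=2, y=5)
  N (north): (x=2, y=5) -> (x=2, y=4)
  W (west): (x=2, y=4) -> (x=1, y=4)
  W (west): (x=1, y=4) -> (x=0, y=4)
  S (south): (x=0, y=4) -> (x=0, y=5)
  E (east): (x=0, y=5) -> (x=1, y=5)
  W (west): (x=1, y=5) -> (x=0, y=5)
  N (north): (x=0, y=5) -> (x=0, y=4)
  W (west): blocked, stay at (x=0, y=4)
  E (east): (x=0, y=4) -> (x=1, y=4)
  W (west): (x=1, y=4) -> (x=0, y=4)
  W (west): blocked, stay at (x=0, y=4)
  S (south): (x=0, y=4) -> (x=0, y=5)
Final: (x=0, y=5)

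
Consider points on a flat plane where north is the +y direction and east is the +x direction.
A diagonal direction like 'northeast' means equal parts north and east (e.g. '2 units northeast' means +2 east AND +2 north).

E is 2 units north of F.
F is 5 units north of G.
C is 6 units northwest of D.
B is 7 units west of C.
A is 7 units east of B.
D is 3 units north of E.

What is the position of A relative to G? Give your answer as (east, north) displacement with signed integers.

Answer: A is at (east=-6, north=16) relative to G.

Derivation:
Place G at the origin (east=0, north=0).
  F is 5 units north of G: delta (east=+0, north=+5); F at (east=0, north=5).
  E is 2 units north of F: delta (east=+0, north=+2); E at (east=0, north=7).
  D is 3 units north of E: delta (east=+0, north=+3); D at (east=0, north=10).
  C is 6 units northwest of D: delta (east=-6, north=+6); C at (east=-6, north=16).
  B is 7 units west of C: delta (east=-7, north=+0); B at (east=-13, north=16).
  A is 7 units east of B: delta (east=+7, north=+0); A at (east=-6, north=16).
Therefore A relative to G: (east=-6, north=16).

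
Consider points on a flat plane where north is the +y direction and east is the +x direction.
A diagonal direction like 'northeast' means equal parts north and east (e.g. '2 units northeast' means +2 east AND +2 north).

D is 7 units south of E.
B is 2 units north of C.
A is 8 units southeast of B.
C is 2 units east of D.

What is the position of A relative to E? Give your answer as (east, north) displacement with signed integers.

Place E at the origin (east=0, north=0).
  D is 7 units south of E: delta (east=+0, north=-7); D at (east=0, north=-7).
  C is 2 units east of D: delta (east=+2, north=+0); C at (east=2, north=-7).
  B is 2 units north of C: delta (east=+0, north=+2); B at (east=2, north=-5).
  A is 8 units southeast of B: delta (east=+8, north=-8); A at (east=10, north=-13).
Therefore A relative to E: (east=10, north=-13).

Answer: A is at (east=10, north=-13) relative to E.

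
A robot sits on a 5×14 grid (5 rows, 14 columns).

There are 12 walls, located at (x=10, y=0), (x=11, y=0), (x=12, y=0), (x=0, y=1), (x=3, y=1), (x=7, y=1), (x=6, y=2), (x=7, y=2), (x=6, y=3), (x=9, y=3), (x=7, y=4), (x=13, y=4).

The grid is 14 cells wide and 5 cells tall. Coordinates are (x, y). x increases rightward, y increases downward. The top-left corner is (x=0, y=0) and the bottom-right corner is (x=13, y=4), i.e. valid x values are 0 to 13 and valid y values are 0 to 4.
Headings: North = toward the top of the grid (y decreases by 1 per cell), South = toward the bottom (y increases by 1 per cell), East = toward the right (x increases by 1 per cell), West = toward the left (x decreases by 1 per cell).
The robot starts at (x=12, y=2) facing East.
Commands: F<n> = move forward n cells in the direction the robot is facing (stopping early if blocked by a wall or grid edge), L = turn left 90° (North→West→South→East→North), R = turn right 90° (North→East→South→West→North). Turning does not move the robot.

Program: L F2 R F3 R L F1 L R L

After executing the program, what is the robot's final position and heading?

Start: (x=12, y=2), facing East
  L: turn left, now facing North
  F2: move forward 1/2 (blocked), now at (x=12, y=1)
  R: turn right, now facing East
  F3: move forward 1/3 (blocked), now at (x=13, y=1)
  R: turn right, now facing South
  L: turn left, now facing East
  F1: move forward 0/1 (blocked), now at (x=13, y=1)
  L: turn left, now facing North
  R: turn right, now facing East
  L: turn left, now facing North
Final: (x=13, y=1), facing North

Answer: Final position: (x=13, y=1), facing North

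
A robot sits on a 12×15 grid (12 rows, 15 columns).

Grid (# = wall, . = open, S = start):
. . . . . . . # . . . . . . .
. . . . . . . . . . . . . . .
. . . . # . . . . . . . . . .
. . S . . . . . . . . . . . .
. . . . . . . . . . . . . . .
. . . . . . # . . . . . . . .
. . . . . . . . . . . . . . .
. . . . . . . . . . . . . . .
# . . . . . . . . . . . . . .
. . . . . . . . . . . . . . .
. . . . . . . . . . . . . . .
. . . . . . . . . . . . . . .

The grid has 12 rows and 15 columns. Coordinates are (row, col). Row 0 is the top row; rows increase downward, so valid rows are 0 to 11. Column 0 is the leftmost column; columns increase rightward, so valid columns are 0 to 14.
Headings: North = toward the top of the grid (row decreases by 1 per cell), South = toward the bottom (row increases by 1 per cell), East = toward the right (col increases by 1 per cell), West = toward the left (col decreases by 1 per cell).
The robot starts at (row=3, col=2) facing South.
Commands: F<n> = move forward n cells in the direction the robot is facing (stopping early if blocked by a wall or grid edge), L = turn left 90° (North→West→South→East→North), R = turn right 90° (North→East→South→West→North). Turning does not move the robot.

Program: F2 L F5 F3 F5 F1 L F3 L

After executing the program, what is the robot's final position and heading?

Start: (row=3, col=2), facing South
  F2: move forward 2, now at (row=5, col=2)
  L: turn left, now facing East
  F5: move forward 3/5 (blocked), now at (row=5, col=5)
  F3: move forward 0/3 (blocked), now at (row=5, col=5)
  F5: move forward 0/5 (blocked), now at (row=5, col=5)
  F1: move forward 0/1 (blocked), now at (row=5, col=5)
  L: turn left, now facing North
  F3: move forward 3, now at (row=2, col=5)
  L: turn left, now facing West
Final: (row=2, col=5), facing West

Answer: Final position: (row=2, col=5), facing West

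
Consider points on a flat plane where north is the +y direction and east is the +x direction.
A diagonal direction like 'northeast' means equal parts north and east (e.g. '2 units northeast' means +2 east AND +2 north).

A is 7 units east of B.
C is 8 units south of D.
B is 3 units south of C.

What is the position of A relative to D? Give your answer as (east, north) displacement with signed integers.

Answer: A is at (east=7, north=-11) relative to D.

Derivation:
Place D at the origin (east=0, north=0).
  C is 8 units south of D: delta (east=+0, north=-8); C at (east=0, north=-8).
  B is 3 units south of C: delta (east=+0, north=-3); B at (east=0, north=-11).
  A is 7 units east of B: delta (east=+7, north=+0); A at (east=7, north=-11).
Therefore A relative to D: (east=7, north=-11).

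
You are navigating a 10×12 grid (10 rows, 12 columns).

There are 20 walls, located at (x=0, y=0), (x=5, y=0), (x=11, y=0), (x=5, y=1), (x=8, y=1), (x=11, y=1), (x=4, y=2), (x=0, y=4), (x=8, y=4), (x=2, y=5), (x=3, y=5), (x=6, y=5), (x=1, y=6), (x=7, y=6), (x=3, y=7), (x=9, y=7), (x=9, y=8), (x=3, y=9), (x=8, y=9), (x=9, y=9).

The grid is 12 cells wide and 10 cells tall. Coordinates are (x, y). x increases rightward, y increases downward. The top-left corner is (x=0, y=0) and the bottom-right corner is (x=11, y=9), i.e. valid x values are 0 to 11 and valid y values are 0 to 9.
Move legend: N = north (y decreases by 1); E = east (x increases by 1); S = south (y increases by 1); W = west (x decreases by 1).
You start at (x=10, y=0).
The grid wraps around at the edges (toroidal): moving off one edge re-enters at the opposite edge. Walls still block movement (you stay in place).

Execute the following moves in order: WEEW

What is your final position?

Answer: Final position: (x=9, y=0)

Derivation:
Start: (x=10, y=0)
  W (west): (x=10, y=0) -> (x=9, y=0)
  E (east): (x=9, y=0) -> (x=10, y=0)
  E (east): blocked, stay at (x=10, y=0)
  W (west): (x=10, y=0) -> (x=9, y=0)
Final: (x=9, y=0)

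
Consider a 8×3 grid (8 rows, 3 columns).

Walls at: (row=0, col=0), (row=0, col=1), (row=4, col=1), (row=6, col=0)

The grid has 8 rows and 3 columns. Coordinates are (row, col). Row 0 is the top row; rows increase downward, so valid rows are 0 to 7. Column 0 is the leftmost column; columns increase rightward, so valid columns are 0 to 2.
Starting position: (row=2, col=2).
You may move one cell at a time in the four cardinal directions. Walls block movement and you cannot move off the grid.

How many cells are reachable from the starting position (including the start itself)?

BFS flood-fill from (row=2, col=2):
  Distance 0: (row=2, col=2)
  Distance 1: (row=1, col=2), (row=2, col=1), (row=3, col=2)
  Distance 2: (row=0, col=2), (row=1, col=1), (row=2, col=0), (row=3, col=1), (row=4, col=2)
  Distance 3: (row=1, col=0), (row=3, col=0), (row=5, col=2)
  Distance 4: (row=4, col=0), (row=5, col=1), (row=6, col=2)
  Distance 5: (row=5, col=0), (row=6, col=1), (row=7, col=2)
  Distance 6: (row=7, col=1)
  Distance 7: (row=7, col=0)
Total reachable: 20 (grid has 20 open cells total)

Answer: Reachable cells: 20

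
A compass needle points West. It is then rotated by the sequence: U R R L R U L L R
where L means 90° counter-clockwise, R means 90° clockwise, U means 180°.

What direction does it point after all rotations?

Answer: Final heading: North

Derivation:
Start: West
  U (U-turn (180°)) -> East
  R (right (90° clockwise)) -> South
  R (right (90° clockwise)) -> West
  L (left (90° counter-clockwise)) -> South
  R (right (90° clockwise)) -> West
  U (U-turn (180°)) -> East
  L (left (90° counter-clockwise)) -> North
  L (left (90° counter-clockwise)) -> West
  R (right (90° clockwise)) -> North
Final: North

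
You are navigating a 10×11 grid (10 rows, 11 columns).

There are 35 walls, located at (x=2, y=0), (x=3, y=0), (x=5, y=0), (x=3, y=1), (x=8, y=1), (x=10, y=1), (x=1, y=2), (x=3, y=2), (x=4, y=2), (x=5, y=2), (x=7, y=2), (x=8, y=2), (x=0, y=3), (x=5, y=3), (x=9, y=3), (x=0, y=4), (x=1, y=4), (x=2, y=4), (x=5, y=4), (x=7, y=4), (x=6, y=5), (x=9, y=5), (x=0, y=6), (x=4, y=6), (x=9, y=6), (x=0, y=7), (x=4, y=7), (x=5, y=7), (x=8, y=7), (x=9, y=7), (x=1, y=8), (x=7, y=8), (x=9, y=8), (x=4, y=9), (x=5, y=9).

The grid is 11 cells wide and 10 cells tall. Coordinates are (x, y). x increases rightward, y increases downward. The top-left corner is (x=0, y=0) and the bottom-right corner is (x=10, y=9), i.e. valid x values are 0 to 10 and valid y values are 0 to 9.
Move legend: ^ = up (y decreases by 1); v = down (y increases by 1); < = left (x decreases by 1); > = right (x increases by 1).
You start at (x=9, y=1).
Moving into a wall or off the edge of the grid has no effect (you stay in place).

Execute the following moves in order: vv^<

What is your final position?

Start: (x=9, y=1)
  v (down): (x=9, y=1) -> (x=9, y=2)
  v (down): blocked, stay at (x=9, y=2)
  ^ (up): (x=9, y=2) -> (x=9, y=1)
  < (left): blocked, stay at (x=9, y=1)
Final: (x=9, y=1)

Answer: Final position: (x=9, y=1)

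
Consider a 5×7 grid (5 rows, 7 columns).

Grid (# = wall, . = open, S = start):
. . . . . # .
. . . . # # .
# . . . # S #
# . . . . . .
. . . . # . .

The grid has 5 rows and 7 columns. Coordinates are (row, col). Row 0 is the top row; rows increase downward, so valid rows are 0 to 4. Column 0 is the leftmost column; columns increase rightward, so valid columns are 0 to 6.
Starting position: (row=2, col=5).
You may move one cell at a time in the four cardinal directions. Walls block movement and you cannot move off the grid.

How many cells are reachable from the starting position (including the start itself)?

BFS flood-fill from (row=2, col=5):
  Distance 0: (row=2, col=5)
  Distance 1: (row=3, col=5)
  Distance 2: (row=3, col=4), (row=3, col=6), (row=4, col=5)
  Distance 3: (row=3, col=3), (row=4, col=6)
  Distance 4: (row=2, col=3), (row=3, col=2), (row=4, col=3)
  Distance 5: (row=1, col=3), (row=2, col=2), (row=3, col=1), (row=4, col=2)
  Distance 6: (row=0, col=3), (row=1, col=2), (row=2, col=1), (row=4, col=1)
  Distance 7: (row=0, col=2), (row=0, col=4), (row=1, col=1), (row=4, col=0)
  Distance 8: (row=0, col=1), (row=1, col=0)
  Distance 9: (row=0, col=0)
Total reachable: 25 (grid has 27 open cells total)

Answer: Reachable cells: 25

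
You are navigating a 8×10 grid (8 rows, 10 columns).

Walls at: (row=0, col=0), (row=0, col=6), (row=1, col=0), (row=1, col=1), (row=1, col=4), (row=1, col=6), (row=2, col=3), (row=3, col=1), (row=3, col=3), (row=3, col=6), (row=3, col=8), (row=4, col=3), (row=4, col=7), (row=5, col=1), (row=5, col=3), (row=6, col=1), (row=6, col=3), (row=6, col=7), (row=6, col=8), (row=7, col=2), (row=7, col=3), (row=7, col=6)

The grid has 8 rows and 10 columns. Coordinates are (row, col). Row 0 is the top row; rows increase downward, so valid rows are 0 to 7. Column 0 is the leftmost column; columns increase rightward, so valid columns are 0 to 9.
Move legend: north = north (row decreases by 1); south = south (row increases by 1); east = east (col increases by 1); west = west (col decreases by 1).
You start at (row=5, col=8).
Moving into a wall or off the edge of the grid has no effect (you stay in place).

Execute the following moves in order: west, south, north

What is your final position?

Start: (row=5, col=8)
  west (west): (row=5, col=8) -> (row=5, col=7)
  south (south): blocked, stay at (row=5, col=7)
  north (north): blocked, stay at (row=5, col=7)
Final: (row=5, col=7)

Answer: Final position: (row=5, col=7)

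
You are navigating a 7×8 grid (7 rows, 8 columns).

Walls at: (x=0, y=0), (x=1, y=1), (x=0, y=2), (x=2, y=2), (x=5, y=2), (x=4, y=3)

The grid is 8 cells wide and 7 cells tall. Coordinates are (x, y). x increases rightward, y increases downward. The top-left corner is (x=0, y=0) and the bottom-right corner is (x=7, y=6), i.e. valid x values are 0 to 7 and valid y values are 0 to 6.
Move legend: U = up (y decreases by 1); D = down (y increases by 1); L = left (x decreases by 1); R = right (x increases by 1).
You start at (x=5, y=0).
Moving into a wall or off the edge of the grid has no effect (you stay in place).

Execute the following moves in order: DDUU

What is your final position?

Start: (x=5, y=0)
  D (down): (x=5, y=0) -> (x=5, y=1)
  D (down): blocked, stay at (x=5, y=1)
  U (up): (x=5, y=1) -> (x=5, y=0)
  U (up): blocked, stay at (x=5, y=0)
Final: (x=5, y=0)

Answer: Final position: (x=5, y=0)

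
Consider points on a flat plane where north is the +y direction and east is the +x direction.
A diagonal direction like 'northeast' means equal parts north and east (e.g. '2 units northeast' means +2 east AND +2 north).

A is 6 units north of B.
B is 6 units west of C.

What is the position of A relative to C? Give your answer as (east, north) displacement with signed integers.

Answer: A is at (east=-6, north=6) relative to C.

Derivation:
Place C at the origin (east=0, north=0).
  B is 6 units west of C: delta (east=-6, north=+0); B at (east=-6, north=0).
  A is 6 units north of B: delta (east=+0, north=+6); A at (east=-6, north=6).
Therefore A relative to C: (east=-6, north=6).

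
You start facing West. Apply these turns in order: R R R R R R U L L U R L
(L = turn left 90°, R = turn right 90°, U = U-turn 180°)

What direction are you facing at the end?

Start: West
  R (right (90° clockwise)) -> North
  R (right (90° clockwise)) -> East
  R (right (90° clockwise)) -> South
  R (right (90° clockwise)) -> West
  R (right (90° clockwise)) -> North
  R (right (90° clockwise)) -> East
  U (U-turn (180°)) -> West
  L (left (90° counter-clockwise)) -> South
  L (left (90° counter-clockwise)) -> East
  U (U-turn (180°)) -> West
  R (right (90° clockwise)) -> North
  L (left (90° counter-clockwise)) -> West
Final: West

Answer: Final heading: West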